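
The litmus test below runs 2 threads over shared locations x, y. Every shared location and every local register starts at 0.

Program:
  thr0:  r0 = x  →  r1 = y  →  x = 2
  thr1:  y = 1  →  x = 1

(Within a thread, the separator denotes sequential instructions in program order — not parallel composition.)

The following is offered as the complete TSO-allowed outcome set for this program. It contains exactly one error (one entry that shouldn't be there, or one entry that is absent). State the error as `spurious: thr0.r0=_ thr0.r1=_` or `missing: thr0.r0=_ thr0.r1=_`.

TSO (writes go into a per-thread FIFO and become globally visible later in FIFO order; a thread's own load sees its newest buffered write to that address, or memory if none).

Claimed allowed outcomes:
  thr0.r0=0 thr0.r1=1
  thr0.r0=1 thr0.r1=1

outcome vector order: (thr0.r0,thr0.r1)
TSO (3): 0/0, 0/1, 1/1
TSO∖claimed = {0/0}

missing: thr0.r0=0 thr0.r1=0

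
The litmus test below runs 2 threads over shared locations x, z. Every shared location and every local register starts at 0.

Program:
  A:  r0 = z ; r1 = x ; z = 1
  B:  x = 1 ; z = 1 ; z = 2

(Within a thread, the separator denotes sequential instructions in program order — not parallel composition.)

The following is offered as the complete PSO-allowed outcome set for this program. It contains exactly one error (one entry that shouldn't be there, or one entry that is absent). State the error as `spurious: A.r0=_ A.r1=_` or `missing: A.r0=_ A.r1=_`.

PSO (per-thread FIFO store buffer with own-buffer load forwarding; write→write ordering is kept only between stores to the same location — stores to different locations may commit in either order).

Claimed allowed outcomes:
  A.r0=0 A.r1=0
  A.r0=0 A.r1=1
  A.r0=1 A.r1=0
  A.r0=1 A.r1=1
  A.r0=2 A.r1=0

missing: A.r0=2 A.r1=1

outcome vector order: (A.r0,A.r1)
[PSO] allowed = {0/0; 0/1; 1/0; 1/1; 2/0; 2/1}
PSO∖claimed = {2/1}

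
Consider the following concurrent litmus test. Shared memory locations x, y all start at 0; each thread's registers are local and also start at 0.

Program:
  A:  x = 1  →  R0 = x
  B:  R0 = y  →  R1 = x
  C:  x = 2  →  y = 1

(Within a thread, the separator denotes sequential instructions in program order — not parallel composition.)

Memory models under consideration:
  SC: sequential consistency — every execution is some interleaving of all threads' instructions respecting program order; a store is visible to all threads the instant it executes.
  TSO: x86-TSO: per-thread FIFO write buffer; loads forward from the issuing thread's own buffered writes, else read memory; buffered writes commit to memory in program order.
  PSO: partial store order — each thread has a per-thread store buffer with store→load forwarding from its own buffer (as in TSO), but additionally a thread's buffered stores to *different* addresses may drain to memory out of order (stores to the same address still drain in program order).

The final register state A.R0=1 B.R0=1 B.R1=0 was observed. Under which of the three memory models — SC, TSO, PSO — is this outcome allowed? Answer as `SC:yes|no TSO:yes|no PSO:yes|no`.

SC:no TSO:no PSO:yes

outcome vector order: (A.R0,B.R0,B.R1)
[SC] allowed = {<1 0 0>; <1 0 1>; <1 0 2>; <1 1 1>; <1 1 2>; <2 0 0>; <2 0 1>; <2 0 2>; <2 1 2>}
[TSO] allowed = {<1 0 0>; <1 0 1>; <1 0 2>; <1 1 1>; <1 1 2>; <2 0 0>; <2 0 1>; <2 0 2>; <2 1 2>}
[PSO] allowed = {<1 0 0>; <1 0 1>; <1 0 2>; <1 1 0>; <1 1 1>; <1 1 2>; <2 0 0>; <2 0 1>; <2 0 2>; <2 1 0>; <2 1 1>; <2 1 2>}
target <1 1 0> ∈ {PSO}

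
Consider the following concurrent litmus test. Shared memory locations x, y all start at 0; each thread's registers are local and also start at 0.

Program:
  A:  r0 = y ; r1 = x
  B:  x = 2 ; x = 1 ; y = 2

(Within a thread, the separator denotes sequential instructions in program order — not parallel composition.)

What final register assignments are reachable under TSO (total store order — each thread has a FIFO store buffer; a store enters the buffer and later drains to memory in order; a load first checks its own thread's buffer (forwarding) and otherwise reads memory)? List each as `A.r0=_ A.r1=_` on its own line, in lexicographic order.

outcome vector order: (A.r0,A.r1)
|TSO outcomes| = 4

A.r0=0 A.r1=0
A.r0=0 A.r1=1
A.r0=0 A.r1=2
A.r0=2 A.r1=1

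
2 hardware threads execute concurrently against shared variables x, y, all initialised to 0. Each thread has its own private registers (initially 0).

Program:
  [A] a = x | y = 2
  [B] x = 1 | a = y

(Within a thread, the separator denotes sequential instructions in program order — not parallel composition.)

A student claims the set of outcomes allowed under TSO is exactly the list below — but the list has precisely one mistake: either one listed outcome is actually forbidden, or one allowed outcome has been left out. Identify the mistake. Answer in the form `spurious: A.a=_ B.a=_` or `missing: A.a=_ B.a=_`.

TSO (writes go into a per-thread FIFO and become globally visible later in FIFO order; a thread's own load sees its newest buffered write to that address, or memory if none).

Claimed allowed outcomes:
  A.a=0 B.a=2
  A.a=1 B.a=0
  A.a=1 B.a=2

outcome vector order: (A.a,B.a)
under TSO → <0 0>; <0 2>; <1 0>; <1 2>
TSO∖claimed = {<0 0>}

missing: A.a=0 B.a=0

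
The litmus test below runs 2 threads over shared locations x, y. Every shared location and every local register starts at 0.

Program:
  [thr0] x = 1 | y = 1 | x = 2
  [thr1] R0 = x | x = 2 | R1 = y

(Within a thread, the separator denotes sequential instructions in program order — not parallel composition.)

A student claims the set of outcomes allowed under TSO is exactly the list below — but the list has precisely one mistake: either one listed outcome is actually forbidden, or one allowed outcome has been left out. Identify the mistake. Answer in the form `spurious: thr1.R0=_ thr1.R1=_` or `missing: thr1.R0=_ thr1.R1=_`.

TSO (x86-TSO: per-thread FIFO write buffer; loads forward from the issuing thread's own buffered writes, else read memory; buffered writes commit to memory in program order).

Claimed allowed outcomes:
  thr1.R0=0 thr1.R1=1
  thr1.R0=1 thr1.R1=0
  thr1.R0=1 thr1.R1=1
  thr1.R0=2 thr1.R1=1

missing: thr1.R0=0 thr1.R1=0

outcome vector order: (thr1.R0,thr1.R1)
[TSO] allowed = {(0,0), (0,1), (1,0), (1,1), (2,1)}
TSO∖claimed = {(0,0)}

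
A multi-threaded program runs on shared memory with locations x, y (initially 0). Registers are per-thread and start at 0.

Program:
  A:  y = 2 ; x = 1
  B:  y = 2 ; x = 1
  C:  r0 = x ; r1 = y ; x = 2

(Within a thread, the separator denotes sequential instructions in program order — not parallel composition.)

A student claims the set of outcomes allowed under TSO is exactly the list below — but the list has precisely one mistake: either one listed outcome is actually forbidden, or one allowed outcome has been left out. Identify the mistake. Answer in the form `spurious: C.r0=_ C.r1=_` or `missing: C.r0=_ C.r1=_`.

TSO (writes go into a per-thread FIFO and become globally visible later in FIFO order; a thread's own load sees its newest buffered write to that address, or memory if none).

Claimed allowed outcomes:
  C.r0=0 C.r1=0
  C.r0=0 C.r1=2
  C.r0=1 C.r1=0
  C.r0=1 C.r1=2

spurious: C.r0=1 C.r1=0

outcome vector order: (C.r0,C.r1)
[TSO] allowed = {0/0; 0/2; 1/2}
claimed∖TSO = {1/0}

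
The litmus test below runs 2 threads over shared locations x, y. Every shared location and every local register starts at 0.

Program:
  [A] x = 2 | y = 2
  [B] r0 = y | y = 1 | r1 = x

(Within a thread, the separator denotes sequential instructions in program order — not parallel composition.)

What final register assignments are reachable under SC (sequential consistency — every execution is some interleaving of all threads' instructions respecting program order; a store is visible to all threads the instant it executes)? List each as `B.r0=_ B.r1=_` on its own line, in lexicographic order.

B.r0=0 B.r1=0
B.r0=0 B.r1=2
B.r0=2 B.r1=2

outcome vector order: (B.r0,B.r1)
|SC outcomes| = 3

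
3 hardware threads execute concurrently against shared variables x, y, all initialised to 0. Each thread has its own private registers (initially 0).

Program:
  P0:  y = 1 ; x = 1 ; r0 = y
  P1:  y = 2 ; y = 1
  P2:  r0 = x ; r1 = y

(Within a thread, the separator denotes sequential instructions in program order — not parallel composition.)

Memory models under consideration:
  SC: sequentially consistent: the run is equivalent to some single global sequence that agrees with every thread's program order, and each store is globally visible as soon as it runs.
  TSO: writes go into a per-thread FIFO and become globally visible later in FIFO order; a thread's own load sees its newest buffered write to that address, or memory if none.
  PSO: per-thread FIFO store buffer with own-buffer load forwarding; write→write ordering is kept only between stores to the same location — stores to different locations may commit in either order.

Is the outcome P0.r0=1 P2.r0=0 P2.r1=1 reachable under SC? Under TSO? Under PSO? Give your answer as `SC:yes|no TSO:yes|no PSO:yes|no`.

SC:yes TSO:yes PSO:yes

outcome vector order: (P0.r0,P2.r0,P2.r1)
under SC → (1,0,0), (1,0,1), (1,0,2), (1,1,1), (1,1,2), (2,0,0), (2,0,1), (2,0,2), (2,1,1), (2,1,2)
under TSO → (1,0,0), (1,0,1), (1,0,2), (1,1,1), (1,1,2), (2,0,0), (2,0,1), (2,0,2), (2,1,1), (2,1,2)
under PSO → (1,0,0), (1,0,1), (1,0,2), (1,1,0), (1,1,1), (1,1,2), (2,0,0), (2,0,1), (2,0,2), (2,1,0), (2,1,1), (2,1,2)
target (1,0,1) ∈ {SC,TSO,PSO}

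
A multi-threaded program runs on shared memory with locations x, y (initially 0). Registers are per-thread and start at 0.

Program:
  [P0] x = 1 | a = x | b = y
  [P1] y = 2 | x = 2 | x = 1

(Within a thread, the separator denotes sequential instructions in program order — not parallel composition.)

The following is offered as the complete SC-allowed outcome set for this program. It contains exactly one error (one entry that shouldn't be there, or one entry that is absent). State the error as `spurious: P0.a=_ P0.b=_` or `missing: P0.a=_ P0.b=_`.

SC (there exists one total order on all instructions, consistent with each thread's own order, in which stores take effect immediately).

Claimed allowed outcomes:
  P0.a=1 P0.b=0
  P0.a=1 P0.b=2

missing: P0.a=2 P0.b=2

outcome vector order: (P0.a,P0.b)
SC (3): 1/0 1/2 2/2
SC∖claimed = {2/2}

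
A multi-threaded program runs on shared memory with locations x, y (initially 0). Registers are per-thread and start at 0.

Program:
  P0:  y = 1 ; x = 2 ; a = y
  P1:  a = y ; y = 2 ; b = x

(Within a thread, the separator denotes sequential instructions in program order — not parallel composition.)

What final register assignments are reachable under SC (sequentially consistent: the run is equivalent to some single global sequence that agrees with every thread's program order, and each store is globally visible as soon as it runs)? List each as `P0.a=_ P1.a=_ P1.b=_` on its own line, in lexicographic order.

P0.a=1 P1.a=0 P1.b=0
P0.a=1 P1.a=0 P1.b=2
P0.a=1 P1.a=1 P1.b=2
P0.a=2 P1.a=0 P1.b=0
P0.a=2 P1.a=0 P1.b=2
P0.a=2 P1.a=1 P1.b=0
P0.a=2 P1.a=1 P1.b=2

outcome vector order: (P0.a,P1.a,P1.b)
|SC outcomes| = 7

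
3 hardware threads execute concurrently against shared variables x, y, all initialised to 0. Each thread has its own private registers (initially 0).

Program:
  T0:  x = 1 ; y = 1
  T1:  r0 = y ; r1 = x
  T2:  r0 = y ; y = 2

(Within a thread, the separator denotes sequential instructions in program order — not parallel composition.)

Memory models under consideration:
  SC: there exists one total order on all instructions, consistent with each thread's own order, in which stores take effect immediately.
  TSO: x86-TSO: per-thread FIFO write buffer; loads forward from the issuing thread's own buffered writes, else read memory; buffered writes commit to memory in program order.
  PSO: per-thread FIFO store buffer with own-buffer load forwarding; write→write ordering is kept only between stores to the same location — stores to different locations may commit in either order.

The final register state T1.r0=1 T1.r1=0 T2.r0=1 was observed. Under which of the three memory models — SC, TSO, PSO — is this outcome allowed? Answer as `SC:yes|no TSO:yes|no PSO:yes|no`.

SC:no TSO:no PSO:yes

outcome vector order: (T1.r0,T1.r1,T2.r0)
SC: 9 outcomes — {0/0/0; 0/0/1; 0/1/0; 0/1/1; 1/1/0; 1/1/1; 2/0/0; 2/1/0; 2/1/1}
TSO: 9 outcomes — {0/0/0; 0/0/1; 0/1/0; 0/1/1; 1/1/0; 1/1/1; 2/0/0; 2/1/0; 2/1/1}
PSO: 12 outcomes — {0/0/0; 0/0/1; 0/1/0; 0/1/1; 1/0/0; 1/0/1; 1/1/0; 1/1/1; 2/0/0; 2/0/1; 2/1/0; 2/1/1}
target 1/0/1 ∈ {PSO}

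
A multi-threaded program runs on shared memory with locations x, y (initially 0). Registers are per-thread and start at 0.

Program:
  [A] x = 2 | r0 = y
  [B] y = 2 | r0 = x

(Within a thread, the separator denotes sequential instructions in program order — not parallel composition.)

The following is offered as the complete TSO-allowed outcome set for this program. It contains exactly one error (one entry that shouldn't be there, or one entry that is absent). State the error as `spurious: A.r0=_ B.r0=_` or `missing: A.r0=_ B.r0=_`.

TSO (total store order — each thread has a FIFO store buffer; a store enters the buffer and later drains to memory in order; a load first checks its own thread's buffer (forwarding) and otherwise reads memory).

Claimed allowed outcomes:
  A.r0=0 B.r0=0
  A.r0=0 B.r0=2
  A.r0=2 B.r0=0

outcome vector order: (A.r0,B.r0)
TSO: 4 outcomes — {(0,0), (0,2), (2,0), (2,2)}
TSO∖claimed = {(2,2)}

missing: A.r0=2 B.r0=2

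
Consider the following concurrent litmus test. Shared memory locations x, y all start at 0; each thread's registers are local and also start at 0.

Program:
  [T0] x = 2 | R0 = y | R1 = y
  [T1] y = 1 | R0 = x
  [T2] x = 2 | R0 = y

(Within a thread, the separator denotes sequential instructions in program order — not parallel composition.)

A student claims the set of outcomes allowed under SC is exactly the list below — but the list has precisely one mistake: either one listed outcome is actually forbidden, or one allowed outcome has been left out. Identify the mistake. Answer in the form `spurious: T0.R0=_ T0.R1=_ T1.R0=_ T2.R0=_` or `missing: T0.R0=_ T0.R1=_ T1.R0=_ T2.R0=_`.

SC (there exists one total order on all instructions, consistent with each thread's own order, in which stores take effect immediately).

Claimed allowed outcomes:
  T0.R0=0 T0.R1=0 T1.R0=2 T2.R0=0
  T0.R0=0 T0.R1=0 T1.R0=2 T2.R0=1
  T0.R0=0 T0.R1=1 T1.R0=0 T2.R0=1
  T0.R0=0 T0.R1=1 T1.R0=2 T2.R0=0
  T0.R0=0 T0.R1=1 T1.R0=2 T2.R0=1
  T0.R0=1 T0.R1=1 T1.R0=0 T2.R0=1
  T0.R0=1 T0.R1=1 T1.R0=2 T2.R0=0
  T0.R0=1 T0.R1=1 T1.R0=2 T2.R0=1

outcome vector order: (T0.R0,T0.R1,T1.R0,T2.R0)
[SC] allowed = {0/0/2/0; 0/0/2/1; 0/1/2/0; 0/1/2/1; 1/1/0/1; 1/1/2/0; 1/1/2/1}
claimed∖SC = {0/1/0/1}

spurious: T0.R0=0 T0.R1=1 T1.R0=0 T2.R0=1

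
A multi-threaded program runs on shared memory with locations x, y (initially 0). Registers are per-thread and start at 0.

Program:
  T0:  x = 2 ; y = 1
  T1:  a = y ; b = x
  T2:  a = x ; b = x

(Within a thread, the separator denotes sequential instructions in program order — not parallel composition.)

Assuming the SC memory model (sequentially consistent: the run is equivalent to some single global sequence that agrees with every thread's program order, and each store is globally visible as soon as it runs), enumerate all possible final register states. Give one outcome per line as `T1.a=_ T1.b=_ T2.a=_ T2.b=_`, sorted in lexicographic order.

T1.a=0 T1.b=0 T2.a=0 T2.b=0
T1.a=0 T1.b=0 T2.a=0 T2.b=2
T1.a=0 T1.b=0 T2.a=2 T2.b=2
T1.a=0 T1.b=2 T2.a=0 T2.b=0
T1.a=0 T1.b=2 T2.a=0 T2.b=2
T1.a=0 T1.b=2 T2.a=2 T2.b=2
T1.a=1 T1.b=2 T2.a=0 T2.b=0
T1.a=1 T1.b=2 T2.a=0 T2.b=2
T1.a=1 T1.b=2 T2.a=2 T2.b=2

outcome vector order: (T1.a,T1.b,T2.a,T2.b)
|SC outcomes| = 9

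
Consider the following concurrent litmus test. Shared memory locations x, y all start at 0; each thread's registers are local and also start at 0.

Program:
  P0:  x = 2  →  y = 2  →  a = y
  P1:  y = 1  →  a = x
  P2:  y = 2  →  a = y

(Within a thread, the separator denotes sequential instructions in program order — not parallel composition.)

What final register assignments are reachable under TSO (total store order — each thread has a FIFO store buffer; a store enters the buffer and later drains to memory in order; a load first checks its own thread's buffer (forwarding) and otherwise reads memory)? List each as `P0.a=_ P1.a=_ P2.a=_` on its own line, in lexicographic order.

P0.a=1 P1.a=0 P2.a=1
P0.a=1 P1.a=0 P2.a=2
P0.a=1 P1.a=2 P2.a=1
P0.a=1 P1.a=2 P2.a=2
P0.a=2 P1.a=0 P2.a=1
P0.a=2 P1.a=0 P2.a=2
P0.a=2 P1.a=2 P2.a=1
P0.a=2 P1.a=2 P2.a=2

outcome vector order: (P0.a,P1.a,P2.a)
|TSO outcomes| = 8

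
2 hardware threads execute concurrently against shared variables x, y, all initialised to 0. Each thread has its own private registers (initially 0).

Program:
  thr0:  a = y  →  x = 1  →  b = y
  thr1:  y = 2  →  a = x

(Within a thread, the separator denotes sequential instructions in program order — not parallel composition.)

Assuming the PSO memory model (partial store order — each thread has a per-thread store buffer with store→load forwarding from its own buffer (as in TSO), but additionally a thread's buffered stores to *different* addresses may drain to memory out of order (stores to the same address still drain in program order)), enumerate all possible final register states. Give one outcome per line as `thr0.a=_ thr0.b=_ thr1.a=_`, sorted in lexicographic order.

outcome vector order: (thr0.a,thr0.b,thr1.a)
|PSO outcomes| = 6

thr0.a=0 thr0.b=0 thr1.a=0
thr0.a=0 thr0.b=0 thr1.a=1
thr0.a=0 thr0.b=2 thr1.a=0
thr0.a=0 thr0.b=2 thr1.a=1
thr0.a=2 thr0.b=2 thr1.a=0
thr0.a=2 thr0.b=2 thr1.a=1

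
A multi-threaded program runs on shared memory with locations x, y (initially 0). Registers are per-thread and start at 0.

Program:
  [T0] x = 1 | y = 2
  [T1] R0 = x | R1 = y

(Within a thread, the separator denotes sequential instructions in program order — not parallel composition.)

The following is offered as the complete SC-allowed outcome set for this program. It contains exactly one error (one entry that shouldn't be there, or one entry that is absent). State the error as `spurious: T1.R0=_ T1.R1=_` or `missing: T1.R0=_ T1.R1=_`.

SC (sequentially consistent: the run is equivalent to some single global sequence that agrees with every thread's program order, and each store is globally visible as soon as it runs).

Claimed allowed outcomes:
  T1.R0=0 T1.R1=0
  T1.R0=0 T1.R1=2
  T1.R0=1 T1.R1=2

missing: T1.R0=1 T1.R1=0

outcome vector order: (T1.R0,T1.R1)
under SC → 00; 02; 10; 12
SC∖claimed = {10}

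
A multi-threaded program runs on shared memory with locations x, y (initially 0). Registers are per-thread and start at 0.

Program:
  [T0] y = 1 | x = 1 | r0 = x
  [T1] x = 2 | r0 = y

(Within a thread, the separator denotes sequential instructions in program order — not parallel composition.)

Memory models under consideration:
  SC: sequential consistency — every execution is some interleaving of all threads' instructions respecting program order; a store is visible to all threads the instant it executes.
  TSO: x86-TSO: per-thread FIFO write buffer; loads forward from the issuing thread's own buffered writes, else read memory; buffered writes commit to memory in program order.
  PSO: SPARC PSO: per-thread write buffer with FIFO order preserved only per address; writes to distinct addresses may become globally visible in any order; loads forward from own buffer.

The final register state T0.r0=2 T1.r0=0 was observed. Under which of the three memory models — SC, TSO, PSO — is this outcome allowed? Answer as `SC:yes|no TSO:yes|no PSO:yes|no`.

SC:no TSO:yes PSO:yes

outcome vector order: (T0.r0,T1.r0)
under SC → 10; 11; 21
under TSO → 10; 11; 20; 21
under PSO → 10; 11; 20; 21
target 20 ∈ {TSO,PSO}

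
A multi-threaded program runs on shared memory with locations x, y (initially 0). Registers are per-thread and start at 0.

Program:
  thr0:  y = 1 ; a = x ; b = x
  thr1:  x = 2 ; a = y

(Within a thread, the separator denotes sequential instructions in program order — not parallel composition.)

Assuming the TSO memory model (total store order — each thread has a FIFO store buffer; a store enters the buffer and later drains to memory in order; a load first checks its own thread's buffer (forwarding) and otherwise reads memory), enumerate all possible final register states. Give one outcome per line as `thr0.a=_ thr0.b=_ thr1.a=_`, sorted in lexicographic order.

outcome vector order: (thr0.a,thr0.b,thr1.a)
|TSO outcomes| = 6

thr0.a=0 thr0.b=0 thr1.a=0
thr0.a=0 thr0.b=0 thr1.a=1
thr0.a=0 thr0.b=2 thr1.a=0
thr0.a=0 thr0.b=2 thr1.a=1
thr0.a=2 thr0.b=2 thr1.a=0
thr0.a=2 thr0.b=2 thr1.a=1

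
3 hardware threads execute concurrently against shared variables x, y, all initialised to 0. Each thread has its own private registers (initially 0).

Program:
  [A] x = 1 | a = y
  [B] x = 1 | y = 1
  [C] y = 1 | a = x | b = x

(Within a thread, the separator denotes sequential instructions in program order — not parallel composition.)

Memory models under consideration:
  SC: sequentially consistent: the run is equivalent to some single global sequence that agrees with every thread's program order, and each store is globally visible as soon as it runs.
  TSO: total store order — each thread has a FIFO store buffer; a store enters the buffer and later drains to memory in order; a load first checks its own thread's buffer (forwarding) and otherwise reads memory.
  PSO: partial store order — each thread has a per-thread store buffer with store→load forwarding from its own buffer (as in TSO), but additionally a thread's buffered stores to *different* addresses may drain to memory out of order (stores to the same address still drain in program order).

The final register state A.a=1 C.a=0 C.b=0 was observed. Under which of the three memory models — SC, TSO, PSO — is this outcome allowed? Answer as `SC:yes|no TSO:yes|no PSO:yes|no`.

outcome vector order: (A.a,C.a,C.b)
under SC → <0 1 1>; <1 0 0>; <1 0 1>; <1 1 1>
under TSO → <0 0 0>; <0 0 1>; <0 1 1>; <1 0 0>; <1 0 1>; <1 1 1>
under PSO → <0 0 0>; <0 0 1>; <0 1 1>; <1 0 0>; <1 0 1>; <1 1 1>
target <1 0 0> ∈ {SC,TSO,PSO}

SC:yes TSO:yes PSO:yes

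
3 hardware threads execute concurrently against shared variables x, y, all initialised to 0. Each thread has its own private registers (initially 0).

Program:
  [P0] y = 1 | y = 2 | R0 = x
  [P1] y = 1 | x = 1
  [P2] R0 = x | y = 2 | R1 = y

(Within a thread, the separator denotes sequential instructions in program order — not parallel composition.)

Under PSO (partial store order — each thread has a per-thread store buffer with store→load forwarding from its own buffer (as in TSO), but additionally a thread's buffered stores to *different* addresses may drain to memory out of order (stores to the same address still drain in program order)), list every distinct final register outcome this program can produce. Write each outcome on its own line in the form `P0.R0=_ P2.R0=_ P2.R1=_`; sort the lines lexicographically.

P0.R0=0 P2.R0=0 P2.R1=1
P0.R0=0 P2.R0=0 P2.R1=2
P0.R0=0 P2.R0=1 P2.R1=1
P0.R0=0 P2.R0=1 P2.R1=2
P0.R0=1 P2.R0=0 P2.R1=1
P0.R0=1 P2.R0=0 P2.R1=2
P0.R0=1 P2.R0=1 P2.R1=1
P0.R0=1 P2.R0=1 P2.R1=2

outcome vector order: (P0.R0,P2.R0,P2.R1)
|PSO outcomes| = 8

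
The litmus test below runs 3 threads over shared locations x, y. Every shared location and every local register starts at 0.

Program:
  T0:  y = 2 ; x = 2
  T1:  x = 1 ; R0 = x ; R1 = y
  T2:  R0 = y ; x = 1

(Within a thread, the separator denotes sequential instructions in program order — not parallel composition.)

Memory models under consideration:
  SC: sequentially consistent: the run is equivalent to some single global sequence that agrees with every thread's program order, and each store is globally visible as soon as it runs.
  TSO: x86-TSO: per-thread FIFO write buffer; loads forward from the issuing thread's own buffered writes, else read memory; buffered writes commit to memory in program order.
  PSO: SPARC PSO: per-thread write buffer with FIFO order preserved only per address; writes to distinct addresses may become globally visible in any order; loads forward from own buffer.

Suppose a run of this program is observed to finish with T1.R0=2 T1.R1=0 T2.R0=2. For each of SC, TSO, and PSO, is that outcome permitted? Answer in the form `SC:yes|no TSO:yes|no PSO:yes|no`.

SC:no TSO:no PSO:yes

outcome vector order: (T1.R0,T1.R1,T2.R0)
under SC → (1,0,0); (1,0,2); (1,2,0); (1,2,2); (2,2,0); (2,2,2)
under TSO → (1,0,0); (1,0,2); (1,2,0); (1,2,2); (2,2,0); (2,2,2)
under PSO → (1,0,0); (1,0,2); (1,2,0); (1,2,2); (2,0,0); (2,0,2); (2,2,0); (2,2,2)
target (2,0,2) ∈ {PSO}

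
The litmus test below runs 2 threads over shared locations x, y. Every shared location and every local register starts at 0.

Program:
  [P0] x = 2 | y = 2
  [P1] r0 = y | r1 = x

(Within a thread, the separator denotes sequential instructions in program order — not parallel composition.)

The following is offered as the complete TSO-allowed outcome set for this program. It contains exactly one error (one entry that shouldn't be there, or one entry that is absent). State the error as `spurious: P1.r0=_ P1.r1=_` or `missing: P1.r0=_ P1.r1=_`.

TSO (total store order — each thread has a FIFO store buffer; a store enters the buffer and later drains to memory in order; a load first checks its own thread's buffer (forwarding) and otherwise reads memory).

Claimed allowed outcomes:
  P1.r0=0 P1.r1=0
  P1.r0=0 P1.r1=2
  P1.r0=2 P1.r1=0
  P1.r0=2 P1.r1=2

outcome vector order: (P1.r0,P1.r1)
under TSO → 00; 02; 22
claimed∖TSO = {20}

spurious: P1.r0=2 P1.r1=0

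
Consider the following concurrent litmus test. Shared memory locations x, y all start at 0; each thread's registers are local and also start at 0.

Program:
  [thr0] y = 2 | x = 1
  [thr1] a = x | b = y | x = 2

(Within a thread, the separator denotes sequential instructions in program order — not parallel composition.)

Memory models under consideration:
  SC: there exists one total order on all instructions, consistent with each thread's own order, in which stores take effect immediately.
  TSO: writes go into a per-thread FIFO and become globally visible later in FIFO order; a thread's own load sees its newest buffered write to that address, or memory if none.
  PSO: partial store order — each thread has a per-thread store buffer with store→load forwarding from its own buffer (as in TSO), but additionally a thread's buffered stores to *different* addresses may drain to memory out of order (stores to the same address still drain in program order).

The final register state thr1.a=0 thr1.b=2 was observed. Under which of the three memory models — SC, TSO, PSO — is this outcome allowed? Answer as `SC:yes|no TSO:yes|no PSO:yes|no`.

outcome vector order: (thr1.a,thr1.b)
under SC → 0/0, 0/2, 1/2
under TSO → 0/0, 0/2, 1/2
under PSO → 0/0, 0/2, 1/0, 1/2
target 0/2 ∈ {SC,TSO,PSO}

SC:yes TSO:yes PSO:yes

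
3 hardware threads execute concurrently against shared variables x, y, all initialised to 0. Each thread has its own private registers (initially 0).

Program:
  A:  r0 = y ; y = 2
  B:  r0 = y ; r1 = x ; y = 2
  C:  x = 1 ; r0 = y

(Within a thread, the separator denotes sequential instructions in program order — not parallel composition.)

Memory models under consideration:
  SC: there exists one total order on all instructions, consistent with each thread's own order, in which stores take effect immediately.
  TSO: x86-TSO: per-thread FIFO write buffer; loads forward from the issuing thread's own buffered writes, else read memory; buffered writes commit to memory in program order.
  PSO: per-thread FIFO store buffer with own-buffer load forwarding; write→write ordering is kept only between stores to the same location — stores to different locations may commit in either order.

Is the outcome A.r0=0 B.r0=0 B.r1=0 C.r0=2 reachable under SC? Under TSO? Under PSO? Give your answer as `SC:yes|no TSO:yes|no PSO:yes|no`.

outcome vector order: (A.r0,B.r0,B.r1,C.r0)
[SC] allowed = {(0,0,0,0); (0,0,0,2); (0,0,1,0); (0,0,1,2); (0,2,0,2); (0,2,1,0); (0,2,1,2); (2,0,0,0); (2,0,0,2); (2,0,1,0); (2,0,1,2)}
[TSO] allowed = {(0,0,0,0); (0,0,0,2); (0,0,1,0); (0,0,1,2); (0,2,0,0); (0,2,0,2); (0,2,1,0); (0,2,1,2); (2,0,0,0); (2,0,0,2); (2,0,1,0); (2,0,1,2)}
[PSO] allowed = {(0,0,0,0); (0,0,0,2); (0,0,1,0); (0,0,1,2); (0,2,0,0); (0,2,0,2); (0,2,1,0); (0,2,1,2); (2,0,0,0); (2,0,0,2); (2,0,1,0); (2,0,1,2)}
target (0,0,0,2) ∈ {SC,TSO,PSO}

SC:yes TSO:yes PSO:yes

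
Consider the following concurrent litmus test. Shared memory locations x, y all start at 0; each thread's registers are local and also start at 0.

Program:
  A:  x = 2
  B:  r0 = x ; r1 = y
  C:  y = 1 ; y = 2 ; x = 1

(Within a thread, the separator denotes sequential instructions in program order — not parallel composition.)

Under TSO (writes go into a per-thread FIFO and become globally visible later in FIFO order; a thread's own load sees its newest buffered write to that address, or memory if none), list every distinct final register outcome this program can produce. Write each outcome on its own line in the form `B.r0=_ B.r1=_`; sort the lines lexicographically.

B.r0=0 B.r1=0
B.r0=0 B.r1=1
B.r0=0 B.r1=2
B.r0=1 B.r1=2
B.r0=2 B.r1=0
B.r0=2 B.r1=1
B.r0=2 B.r1=2

outcome vector order: (B.r0,B.r1)
|TSO outcomes| = 7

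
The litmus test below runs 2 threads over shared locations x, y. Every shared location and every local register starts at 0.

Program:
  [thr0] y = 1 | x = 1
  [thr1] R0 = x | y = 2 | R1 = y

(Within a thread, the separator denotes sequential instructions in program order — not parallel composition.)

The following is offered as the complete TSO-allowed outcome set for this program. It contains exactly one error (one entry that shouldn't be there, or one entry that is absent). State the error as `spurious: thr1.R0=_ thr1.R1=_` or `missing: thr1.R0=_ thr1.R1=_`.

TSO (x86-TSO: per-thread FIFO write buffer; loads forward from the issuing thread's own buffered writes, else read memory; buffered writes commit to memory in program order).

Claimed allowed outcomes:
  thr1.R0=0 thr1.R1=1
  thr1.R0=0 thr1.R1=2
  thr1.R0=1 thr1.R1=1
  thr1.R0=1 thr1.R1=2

outcome vector order: (thr1.R0,thr1.R1)
[TSO] allowed = {0/1, 0/2, 1/2}
claimed∖TSO = {1/1}

spurious: thr1.R0=1 thr1.R1=1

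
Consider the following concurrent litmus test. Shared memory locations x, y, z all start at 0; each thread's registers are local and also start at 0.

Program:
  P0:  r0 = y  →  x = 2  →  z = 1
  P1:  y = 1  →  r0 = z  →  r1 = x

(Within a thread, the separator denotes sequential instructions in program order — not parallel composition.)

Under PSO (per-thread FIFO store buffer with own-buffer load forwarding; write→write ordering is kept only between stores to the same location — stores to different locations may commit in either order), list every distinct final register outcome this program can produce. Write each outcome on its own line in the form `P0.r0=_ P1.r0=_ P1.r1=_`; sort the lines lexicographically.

P0.r0=0 P1.r0=0 P1.r1=0
P0.r0=0 P1.r0=0 P1.r1=2
P0.r0=0 P1.r0=1 P1.r1=0
P0.r0=0 P1.r0=1 P1.r1=2
P0.r0=1 P1.r0=0 P1.r1=0
P0.r0=1 P1.r0=0 P1.r1=2
P0.r0=1 P1.r0=1 P1.r1=0
P0.r0=1 P1.r0=1 P1.r1=2

outcome vector order: (P0.r0,P1.r0,P1.r1)
|PSO outcomes| = 8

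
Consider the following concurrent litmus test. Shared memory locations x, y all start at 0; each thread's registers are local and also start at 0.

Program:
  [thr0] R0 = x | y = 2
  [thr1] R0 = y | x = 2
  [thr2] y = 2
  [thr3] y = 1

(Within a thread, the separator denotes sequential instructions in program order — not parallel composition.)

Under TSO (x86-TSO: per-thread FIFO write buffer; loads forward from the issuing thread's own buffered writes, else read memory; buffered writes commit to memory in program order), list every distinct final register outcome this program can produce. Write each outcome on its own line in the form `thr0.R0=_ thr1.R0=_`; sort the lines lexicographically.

thr0.R0=0 thr1.R0=0
thr0.R0=0 thr1.R0=1
thr0.R0=0 thr1.R0=2
thr0.R0=2 thr1.R0=0
thr0.R0=2 thr1.R0=1
thr0.R0=2 thr1.R0=2

outcome vector order: (thr0.R0,thr1.R0)
|TSO outcomes| = 6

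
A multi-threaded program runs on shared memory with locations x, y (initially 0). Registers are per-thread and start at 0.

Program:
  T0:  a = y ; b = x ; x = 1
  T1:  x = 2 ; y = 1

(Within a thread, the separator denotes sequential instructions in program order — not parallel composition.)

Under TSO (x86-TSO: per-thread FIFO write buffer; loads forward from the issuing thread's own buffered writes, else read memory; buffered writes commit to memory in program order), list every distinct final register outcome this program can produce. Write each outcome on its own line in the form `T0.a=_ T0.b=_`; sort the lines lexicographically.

outcome vector order: (T0.a,T0.b)
|TSO outcomes| = 3

T0.a=0 T0.b=0
T0.a=0 T0.b=2
T0.a=1 T0.b=2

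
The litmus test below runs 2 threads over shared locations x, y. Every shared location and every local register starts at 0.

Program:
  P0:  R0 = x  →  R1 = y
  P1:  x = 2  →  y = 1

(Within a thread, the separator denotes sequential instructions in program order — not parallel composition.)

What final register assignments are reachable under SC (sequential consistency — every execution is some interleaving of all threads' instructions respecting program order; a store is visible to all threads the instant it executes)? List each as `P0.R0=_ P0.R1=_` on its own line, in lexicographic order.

P0.R0=0 P0.R1=0
P0.R0=0 P0.R1=1
P0.R0=2 P0.R1=0
P0.R0=2 P0.R1=1

outcome vector order: (P0.R0,P0.R1)
|SC outcomes| = 4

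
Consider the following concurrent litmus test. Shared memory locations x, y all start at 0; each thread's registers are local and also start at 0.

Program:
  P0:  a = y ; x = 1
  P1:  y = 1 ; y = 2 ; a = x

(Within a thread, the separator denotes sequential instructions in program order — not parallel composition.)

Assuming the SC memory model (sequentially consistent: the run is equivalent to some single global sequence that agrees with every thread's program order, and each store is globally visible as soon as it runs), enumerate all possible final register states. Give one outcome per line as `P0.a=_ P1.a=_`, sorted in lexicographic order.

outcome vector order: (P0.a,P1.a)
|SC outcomes| = 6

P0.a=0 P1.a=0
P0.a=0 P1.a=1
P0.a=1 P1.a=0
P0.a=1 P1.a=1
P0.a=2 P1.a=0
P0.a=2 P1.a=1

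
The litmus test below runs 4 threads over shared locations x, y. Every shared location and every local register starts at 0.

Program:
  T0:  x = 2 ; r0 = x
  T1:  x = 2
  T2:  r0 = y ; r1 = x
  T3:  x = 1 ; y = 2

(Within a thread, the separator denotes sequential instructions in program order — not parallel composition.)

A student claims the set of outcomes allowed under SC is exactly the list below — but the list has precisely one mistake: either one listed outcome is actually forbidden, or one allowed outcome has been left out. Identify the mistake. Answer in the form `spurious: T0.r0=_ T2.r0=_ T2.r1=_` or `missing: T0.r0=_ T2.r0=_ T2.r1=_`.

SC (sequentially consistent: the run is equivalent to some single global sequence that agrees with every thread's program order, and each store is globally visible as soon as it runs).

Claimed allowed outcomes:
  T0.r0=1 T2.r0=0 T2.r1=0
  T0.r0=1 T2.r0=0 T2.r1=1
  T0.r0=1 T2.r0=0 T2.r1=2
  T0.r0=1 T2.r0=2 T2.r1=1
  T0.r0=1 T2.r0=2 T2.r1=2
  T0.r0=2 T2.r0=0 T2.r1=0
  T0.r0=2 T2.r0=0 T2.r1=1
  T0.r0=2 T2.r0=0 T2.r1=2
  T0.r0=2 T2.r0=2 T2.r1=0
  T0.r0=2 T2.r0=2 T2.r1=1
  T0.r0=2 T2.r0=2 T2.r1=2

spurious: T0.r0=2 T2.r0=2 T2.r1=0

outcome vector order: (T0.r0,T2.r0,T2.r1)
SC (10): <1 0 0>, <1 0 1>, <1 0 2>, <1 2 1>, <1 2 2>, <2 0 0>, <2 0 1>, <2 0 2>, <2 2 1>, <2 2 2>
claimed∖SC = {<2 2 0>}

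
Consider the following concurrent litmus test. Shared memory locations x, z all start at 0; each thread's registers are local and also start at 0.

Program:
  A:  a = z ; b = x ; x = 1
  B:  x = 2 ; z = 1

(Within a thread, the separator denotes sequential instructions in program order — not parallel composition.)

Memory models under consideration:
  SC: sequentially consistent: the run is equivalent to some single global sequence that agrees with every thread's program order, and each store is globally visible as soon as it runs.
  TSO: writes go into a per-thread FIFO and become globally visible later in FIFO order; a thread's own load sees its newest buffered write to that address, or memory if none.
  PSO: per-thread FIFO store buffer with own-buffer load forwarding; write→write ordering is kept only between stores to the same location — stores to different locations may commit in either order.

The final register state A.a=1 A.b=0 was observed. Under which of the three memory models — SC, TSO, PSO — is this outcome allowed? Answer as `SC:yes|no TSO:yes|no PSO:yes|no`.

SC:no TSO:no PSO:yes

outcome vector order: (A.a,A.b)
under SC → (0,0) (0,2) (1,2)
under TSO → (0,0) (0,2) (1,2)
under PSO → (0,0) (0,2) (1,0) (1,2)
target (1,0) ∈ {PSO}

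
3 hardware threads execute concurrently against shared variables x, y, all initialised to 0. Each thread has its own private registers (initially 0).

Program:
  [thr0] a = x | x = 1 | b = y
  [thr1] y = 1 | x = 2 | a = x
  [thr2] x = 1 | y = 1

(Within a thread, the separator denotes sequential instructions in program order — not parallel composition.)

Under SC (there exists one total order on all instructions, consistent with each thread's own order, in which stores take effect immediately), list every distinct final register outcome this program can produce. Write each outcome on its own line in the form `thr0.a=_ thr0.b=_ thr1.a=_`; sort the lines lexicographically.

outcome vector order: (thr0.a,thr0.b,thr1.a)
|SC outcomes| = 9

thr0.a=0 thr0.b=0 thr1.a=1
thr0.a=0 thr0.b=0 thr1.a=2
thr0.a=0 thr0.b=1 thr1.a=1
thr0.a=0 thr0.b=1 thr1.a=2
thr0.a=1 thr0.b=0 thr1.a=2
thr0.a=1 thr0.b=1 thr1.a=1
thr0.a=1 thr0.b=1 thr1.a=2
thr0.a=2 thr0.b=1 thr1.a=1
thr0.a=2 thr0.b=1 thr1.a=2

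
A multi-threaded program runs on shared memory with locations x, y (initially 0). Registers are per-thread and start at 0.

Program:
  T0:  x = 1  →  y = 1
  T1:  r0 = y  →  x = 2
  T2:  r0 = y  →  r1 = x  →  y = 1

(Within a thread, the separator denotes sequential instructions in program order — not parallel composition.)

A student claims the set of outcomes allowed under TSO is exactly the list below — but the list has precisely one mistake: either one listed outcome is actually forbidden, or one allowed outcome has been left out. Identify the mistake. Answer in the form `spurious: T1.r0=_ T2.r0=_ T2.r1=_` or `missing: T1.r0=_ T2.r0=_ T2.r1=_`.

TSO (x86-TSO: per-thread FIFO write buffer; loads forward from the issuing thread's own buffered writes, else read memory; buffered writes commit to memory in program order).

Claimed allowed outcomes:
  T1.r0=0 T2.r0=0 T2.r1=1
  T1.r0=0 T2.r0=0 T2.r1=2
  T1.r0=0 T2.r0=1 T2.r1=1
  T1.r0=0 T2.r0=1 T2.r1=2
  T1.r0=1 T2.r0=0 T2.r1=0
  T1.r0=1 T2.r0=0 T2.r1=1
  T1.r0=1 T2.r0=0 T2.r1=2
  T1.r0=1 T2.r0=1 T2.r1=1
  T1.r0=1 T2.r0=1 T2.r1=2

missing: T1.r0=0 T2.r0=0 T2.r1=0

outcome vector order: (T1.r0,T2.r0,T2.r1)
TSO (10): 0/0/0; 0/0/1; 0/0/2; 0/1/1; 0/1/2; 1/0/0; 1/0/1; 1/0/2; 1/1/1; 1/1/2
TSO∖claimed = {0/0/0}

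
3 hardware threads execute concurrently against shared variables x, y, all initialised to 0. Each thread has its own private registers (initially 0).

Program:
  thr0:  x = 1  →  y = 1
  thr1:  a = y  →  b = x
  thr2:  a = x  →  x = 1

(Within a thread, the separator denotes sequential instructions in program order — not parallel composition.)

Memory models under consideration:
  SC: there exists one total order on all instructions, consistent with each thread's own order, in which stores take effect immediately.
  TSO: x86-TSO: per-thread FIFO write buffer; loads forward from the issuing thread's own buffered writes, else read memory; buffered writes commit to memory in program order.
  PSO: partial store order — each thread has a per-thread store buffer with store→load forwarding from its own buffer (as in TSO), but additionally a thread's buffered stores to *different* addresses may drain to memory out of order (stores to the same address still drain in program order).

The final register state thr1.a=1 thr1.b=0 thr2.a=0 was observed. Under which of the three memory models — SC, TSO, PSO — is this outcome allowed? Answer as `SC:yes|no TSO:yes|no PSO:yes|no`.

SC:no TSO:no PSO:yes

outcome vector order: (thr1.a,thr1.b,thr2.a)
SC (6): (0,0,0), (0,0,1), (0,1,0), (0,1,1), (1,1,0), (1,1,1)
TSO (6): (0,0,0), (0,0,1), (0,1,0), (0,1,1), (1,1,0), (1,1,1)
PSO (8): (0,0,0), (0,0,1), (0,1,0), (0,1,1), (1,0,0), (1,0,1), (1,1,0), (1,1,1)
target (1,0,0) ∈ {PSO}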